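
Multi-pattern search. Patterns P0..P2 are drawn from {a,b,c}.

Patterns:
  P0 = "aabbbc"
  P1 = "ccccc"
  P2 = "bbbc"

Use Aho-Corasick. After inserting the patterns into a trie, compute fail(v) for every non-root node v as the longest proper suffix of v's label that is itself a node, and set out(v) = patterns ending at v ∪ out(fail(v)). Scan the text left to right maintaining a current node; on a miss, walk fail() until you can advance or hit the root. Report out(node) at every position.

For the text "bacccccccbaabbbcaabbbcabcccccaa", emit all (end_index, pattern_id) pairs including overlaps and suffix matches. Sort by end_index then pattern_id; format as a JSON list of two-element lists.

Build:
Trie nodes:
  0='ε' goto a→1 b→12 c→7
  1='a' goto a→2
  2='aa' goto b→3
  3='aab' goto b→4
  4='aabb' goto b→5
  5='aabbb' goto c→6
  6='aabbbc' goto ·  [P0 ends]
  7='c' goto c→8
  8='cc' goto c→9
  9='ccc' goto c→10
  10='cccc' goto c→11
  11='ccccc' goto ·  [P1 ends]
  12='b' goto b→13
  13='bb' goto b→14
  14='bbb' goto c→15
  15='bbbc' goto ·  [P2 ends]

Failure links (BFS by depth):
  n1('a'): parent n0 fail=0; on 'a' 0 → fail=0;  out ∅∪∅=∅
  n7('c'): parent n0 fail=0; on 'c' 0 → fail=0;  out ∅∪∅=∅
  n12('b'): parent n0 fail=0; on 'b' 0 → fail=0;  out ∅∪∅=∅
  n2('aa'): parent n1 fail=0; on 'a' 0 → fail=1;  out ∅∪∅=∅
  n8('cc'): parent n7 fail=0; on 'c' 0 → fail=7;  out ∅∪∅=∅
  n13('bb'): parent n12 fail=0; on 'b' 0 → fail=12;  out ∅∪∅=∅
  n3('aab'): parent n2 fail=1; on 'b' 1→0 → fail=12;  out ∅∪∅=∅
  n9('ccc'): parent n8 fail=7; on 'c' 7 → fail=8;  out ∅∪∅=∅
  n14('bbb'): parent n13 fail=12; on 'b' 12 → fail=13;  out ∅∪∅=∅
  n4('aabb'): parent n3 fail=12; on 'b' 12 → fail=13;  out ∅∪∅=∅
  n10('cccc'): parent n9 fail=8; on 'c' 8 → fail=9;  out ∅∪∅=∅
  n15('bbbc'): parent n14 fail=13; on 'c' 13→12→0 → fail=7;  out {2}∪∅={2}
  n5('aabbb'): parent n4 fail=13; on 'b' 13 → fail=14;  out ∅∪∅=∅
  n11('ccccc'): parent n10 fail=9; on 'c' 9 → fail=10;  out {1}∪∅={1}
  n6('aabbbc'): parent n5 fail=14; on 'c' 14 → fail=15;  out {0}∪{2}={0,2}

Text stream:
i=0 'b': node 0→12
i=1 'a': node 12→1 ·f
i=2 'c': node 1→7 ·f
i=3 'c': node 7→8
i=4 'c': node 8→9
i=5 'c': node 9→10
i=6 'c': node 10→11  → match P1@[2:6]
i=7 'c': node 11→11 ·f  → match P1@[3:7]
i=8 'c': node 11→11 ·f  → match P1@[4:8]
i=9 'b': node 11→12 ·f
i=10 'a': node 12→1 ·f
i=11 'a': node 1→2
i=12 'b': node 2→3
i=13 'b': node 3→4
i=14 'b': node 4→5
i=15 'c': node 5→6  → match P0@[10:15],P2@[12:15]
i=16 'a': node 6→1 ·f
i=17 'a': node 1→2
i=18 'b': node 2→3
i=19 'b': node 3→4
i=20 'b': node 4→5
i=21 'c': node 5→6  → match P0@[16:21],P2@[18:21]
i=22 'a': node 6→1 ·f
i=23 'b': node 1→12 ·f
i=24 'c': node 12→7 ·f
i=25 'c': node 7→8
i=26 'c': node 8→9
i=27 'c': node 9→10
i=28 'c': node 10→11  → match P1@[24:28]
i=29 'a': node 11→1 ·f
i=30 'a': node 1→2

Matches: [[6,1],[7,1],[8,1],[15,0],[15,2],[21,0],[21,2],[28,1]]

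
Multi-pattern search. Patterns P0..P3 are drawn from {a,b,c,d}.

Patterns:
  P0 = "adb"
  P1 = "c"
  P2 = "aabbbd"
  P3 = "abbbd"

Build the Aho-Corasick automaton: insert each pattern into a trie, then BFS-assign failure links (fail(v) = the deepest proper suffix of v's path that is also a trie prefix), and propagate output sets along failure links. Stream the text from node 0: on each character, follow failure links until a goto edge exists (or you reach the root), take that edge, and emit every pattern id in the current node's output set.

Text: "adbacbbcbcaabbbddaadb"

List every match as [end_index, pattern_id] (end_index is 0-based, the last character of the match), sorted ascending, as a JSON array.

Construct AC machine:
Trie nodes:
  0='ε' goto a→1 c→4
  1='a' goto a→5 b→10 d→2
  2='ad' goto b→3
  3='adb' goto ·  [P0 ends]
  4='c' goto ·  [P1 ends]
  5='aa' goto b→6
  6='aab' goto b→7
  7='aabb' goto b→8
  8='aabbb' goto d→9
  9='aabbbd' goto ·  [P2 ends]
  10='ab' goto b→11
  11='abb' goto b→12
  12='abbb' goto d→13
  13='abbbd' goto ·  [P3 ends]

Failure links (BFS by depth):
  fail(1) 'a': from fail(0)=0 chase 'a': 0 ⇒ 0;  out=∅∪out(0)=∅
  fail(4) 'c': from fail(0)=0 chase 'c': 0 ⇒ 0;  out={1}∪out(0)={1}
  fail(2) 'ad': from fail(1)=0 chase 'd': 0 ⇒ 0;  out=∅∪out(0)=∅
  fail(5) 'aa': from fail(1)=0 chase 'a': 0 ⇒ 1;  out=∅∪out(1)=∅
  fail(10) 'ab': from fail(1)=0 chase 'b': 0 ⇒ 0;  out=∅∪out(0)=∅
  fail(3) 'adb': from fail(2)=0 chase 'b': 0 ⇒ 0;  out={0}∪out(0)={0}
  fail(6) 'aab': from fail(5)=1 chase 'b': 1 ⇒ 10;  out=∅∪out(10)=∅
  fail(11) 'abb': from fail(10)=0 chase 'b': 0 ⇒ 0;  out=∅∪out(0)=∅
  fail(7) 'aabb': from fail(6)=10 chase 'b': 10 ⇒ 11;  out=∅∪out(11)=∅
  fail(12) 'abbb': from fail(11)=0 chase 'b': 0 ⇒ 0;  out=∅∪out(0)=∅
  fail(8) 'aabbb': from fail(7)=11 chase 'b': 11 ⇒ 12;  out=∅∪out(12)=∅
  fail(13) 'abbbd': from fail(12)=0 chase 'd': 0 ⇒ 0;  out={3}∪out(0)={3}
  fail(9) 'aabbbd': from fail(8)=12 chase 'd': 12 ⇒ 13;  out={2}∪out(13)={2,3}

Text stream:
[0] read 'a'  n0⇒n1
[1] read 'd'  n1⇒n2
[2] read 'b'  n2⇒n3  → match P0@[0:2]
[3] read 'a'  n3⇒n1 ·f
[4] read 'c'  n1⇒n4 ·f  → match P1@[4:4]
[5] read 'b'  n4⇒n0 ·f
[6] read 'b'  n0⇒n0
[7] read 'c'  n0⇒n4  → match P1@[7:7]
[8] read 'b'  n4⇒n0 ·f
[9] read 'c'  n0⇒n4  → match P1@[9:9]
[10] read 'a'  n4⇒n1 ·f
[11] read 'a'  n1⇒n5
[12] read 'b'  n5⇒n6
[13] read 'b'  n6⇒n7
[14] read 'b'  n7⇒n8
[15] read 'd'  n8⇒n9  → match P2@[10:15],P3@[11:15]
[16] read 'd'  n9⇒n0 ·f
[17] read 'a'  n0⇒n1
[18] read 'a'  n1⇒n5
[19] read 'd'  n5⇒n2 ·f
[20] read 'b'  n2⇒n3  → match P0@[18:20]

Result: [[2,0],[4,1],[7,1],[9,1],[15,2],[15,3],[20,0]]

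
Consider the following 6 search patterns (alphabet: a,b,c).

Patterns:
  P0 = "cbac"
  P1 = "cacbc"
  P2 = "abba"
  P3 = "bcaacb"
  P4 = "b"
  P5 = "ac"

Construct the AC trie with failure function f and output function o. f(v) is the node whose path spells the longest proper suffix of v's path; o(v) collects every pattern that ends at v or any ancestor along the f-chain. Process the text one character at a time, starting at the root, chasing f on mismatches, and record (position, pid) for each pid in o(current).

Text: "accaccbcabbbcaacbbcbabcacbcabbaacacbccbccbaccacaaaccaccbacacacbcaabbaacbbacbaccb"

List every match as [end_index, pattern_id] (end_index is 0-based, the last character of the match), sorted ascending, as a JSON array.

Build automaton:
Trie nodes:
  0='ε' goto a→9 b→13 c→1
  1='c' goto a→5 b→2
  2='cb' goto a→3
  3='cba' goto c→4
  4='cbac' goto ·  ←P0
  5='ca' goto c→6
  6='cac' goto b→7
  7='cacb' goto c→8
  8='cacbc' goto ·  ←P1
  9='a' goto b→10 c→19
  10='ab' goto b→11
  11='abb' goto a→12
  12='abba' goto ·  ←P2
  13='b' goto c→14  ←P4
  14='bc' goto a→15
  15='bca' goto a→16
  16='bcaa' goto c→17
  17='bcaac' goto b→18
  18='bcaacb' goto ·  ←P3
  19='ac' goto ·  ←P5

BFS fail/out derivation:
  fail(1) 'c': from fail(0)=0 chase 'c': 0 ⇒ 0;  out=∅∪out(0)=∅
  fail(9) 'a': from fail(0)=0 chase 'a': 0 ⇒ 0;  out=∅∪out(0)=∅
  fail(13) 'b': from fail(0)=0 chase 'b': 0 ⇒ 0;  out={4}∪out(0)={4}
  fail(2) 'cb': from fail(1)=0 chase 'b': 0 ⇒ 13;  out=∅∪out(13)={4}
  fail(5) 'ca': from fail(1)=0 chase 'a': 0 ⇒ 9;  out=∅∪out(9)=∅
  fail(10) 'ab': from fail(9)=0 chase 'b': 0 ⇒ 13;  out=∅∪out(13)={4}
  fail(14) 'bc': from fail(13)=0 chase 'c': 0 ⇒ 1;  out=∅∪out(1)=∅
  fail(19) 'ac': from fail(9)=0 chase 'c': 0 ⇒ 1;  out={5}∪out(1)={5}
  fail(3) 'cba': from fail(2)=13 chase 'a': 13→0 ⇒ 9;  out=∅∪out(9)=∅
  fail(6) 'cac': from fail(5)=9 chase 'c': 9 ⇒ 19;  out=∅∪out(19)={5}
  fail(11) 'abb': from fail(10)=13 chase 'b': 13→0 ⇒ 13;  out=∅∪out(13)={4}
  fail(15) 'bca': from fail(14)=1 chase 'a': 1 ⇒ 5;  out=∅∪out(5)=∅
  fail(4) 'cbac': from fail(3)=9 chase 'c': 9 ⇒ 19;  out={0}∪out(19)={0,5}
  fail(7) 'cacb': from fail(6)=19 chase 'b': 19→1 ⇒ 2;  out=∅∪out(2)={4}
  fail(12) 'abba': from fail(11)=13 chase 'a': 13→0 ⇒ 9;  out={2}∪out(9)={2}
  fail(16) 'bcaa': from fail(15)=5 chase 'a': 5→9→0 ⇒ 9;  out=∅∪out(9)=∅
  fail(8) 'cacbc': from fail(7)=2 chase 'c': 2→13 ⇒ 14;  out={1}∪out(14)={1}
  fail(17) 'bcaac': from fail(16)=9 chase 'c': 9 ⇒ 19;  out=∅∪out(19)={5}
  fail(18) 'bcaacb': from fail(17)=19 chase 'b': 19→1 ⇒ 2;  out={3}∪out(2)={3,4}

Scan:
i=0 'a': node 0→9
i=1 'c': node 9→19  ** P5@[0:1]
i=2 'c': node 19→1 (via fail)
i=3 'a': node 1→5
i=4 'c': node 5→6  ** P5@[3:4]
i=5 'c': node 6→1 (via fail)
i=6 'b': node 1→2  ** P4@[6:6]
i=7 'c': node 2→14 (via fail)
i=8 'a': node 14→15
i=9 'b': node 15→10 (via fail)  ** P4@[9:9]
i=10 'b': node 10→11  ** P4@[10:10]
i=11 'b': node 11→13 (via fail)  ** P4@[11:11]
i=12 'c': node 13→14
i=13 'a': node 14→15
i=14 'a': node 15→16
i=15 'c': node 16→17  ** P5@[14:15]
i=16 'b': node 17→18  ** P3@[11:16],P4@[16:16]
i=17 'b': node 18→13 (via fail)  ** P4@[17:17]
i=18 'c': node 13→14
i=19 'b': node 14→2 (via fail)  ** P4@[19:19]
i=20 'a': node 2→3
i=21 'b': node 3→10 (via fail)  ** P4@[21:21]
i=22 'c': node 10→14 (via fail)
i=23 'a': node 14→15
i=24 'c': node 15→6 (via fail)  ** P5@[23:24]
i=25 'b': node 6→7  ** P4@[25:25]
i=26 'c': node 7→8  ** P1@[22:26]
i=27 'a': node 8→15 (via fail)
i=28 'b': node 15→10 (via fail)  ** P4@[28:28]
i=29 'b': node 10→11  ** P4@[29:29]
i=30 'a': node 11→12  ** P2@[27:30]
i=31 'a': node 12→9 (via fail)
i=32 'c': node 9→19  ** P5@[31:32]
i=33 'a': node 19→5 (via fail)
i=34 'c': node 5→6  ** P5@[33:34]
i=35 'b': node 6→7  ** P4@[35:35]
i=36 'c': node 7→8  ** P1@[32:36]
i=37 'c': node 8→1 (via fail)
i=38 'b': node 1→2  ** P4@[38:38]
i=39 'c': node 2→14 (via fail)
i=40 'c': node 14→1 (via fail)
i=41 'b': node 1→2  ** P4@[41:41]
i=42 'a': node 2→3
i=43 'c': node 3→4  ** P0@[40:43],P5@[42:43]
i=44 'c': node 4→1 (via fail)
i=45 'a': node 1→5
i=46 'c': node 5→6  ** P5@[45:46]
i=47 'a': node 6→5 (via fail)
i=48 'a': node 5→9 (via fail)
i=49 'a': node 9→9 (via fail)
i=50 'c': node 9→19  ** P5@[49:50]
i=51 'c': node 19→1 (via fail)
i=52 'a': node 1→5
i=53 'c': node 5→6  ** P5@[52:53]
i=54 'c': node 6→1 (via fail)
i=55 'b': node 1→2  ** P4@[55:55]
i=56 'a': node 2→3
i=57 'c': node 3→4  ** P0@[54:57],P5@[56:57]
i=58 'a': node 4→5 (via fail)
i=59 'c': node 5→6  ** P5@[58:59]
i=60 'a': node 6→5 (via fail)
i=61 'c': node 5→6  ** P5@[60:61]
i=62 'b': node 6→7  ** P4@[62:62]
i=63 'c': node 7→8  ** P1@[59:63]
i=64 'a': node 8→15 (via fail)
i=65 'a': node 15→16
i=66 'b': node 16→10 (via fail)  ** P4@[66:66]
i=67 'b': node 10→11  ** P4@[67:67]
i=68 'a': node 11→12  ** P2@[65:68]
i=69 'a': node 12→9 (via fail)
i=70 'c': node 9→19  ** P5@[69:70]
i=71 'b': node 19→2 (via fail)  ** P4@[71:71]
i=72 'b': node 2→13 (via fail)  ** P4@[72:72]
i=73 'a': node 13→9 (via fail)
i=74 'c': node 9→19  ** P5@[73:74]
i=75 'b': node 19→2 (via fail)  ** P4@[75:75]
i=76 'a': node 2→3
i=77 'c': node 3→4  ** P0@[74:77],P5@[76:77]
i=78 'c': node 4→1 (via fail)
i=79 'b': node 1→2  ** P4@[79:79]

All matches (sorted): [[1,5],[4,5],[6,4],[9,4],[10,4],[11,4],[15,5],[16,3],[16,4],[17,4],[19,4],[21,4],[24,5],[25,4],[26,1],[28,4],[29,4],[30,2],[32,5],[34,5],[35,4],[36,1],[38,4],[41,4],[43,0],[43,5],[46,5],[50,5],[53,5],[55,4],[57,0],[57,5],[59,5],[61,5],[62,4],[63,1],[66,4],[67,4],[68,2],[70,5],[71,4],[72,4],[74,5],[75,4],[77,0],[77,5],[79,4]]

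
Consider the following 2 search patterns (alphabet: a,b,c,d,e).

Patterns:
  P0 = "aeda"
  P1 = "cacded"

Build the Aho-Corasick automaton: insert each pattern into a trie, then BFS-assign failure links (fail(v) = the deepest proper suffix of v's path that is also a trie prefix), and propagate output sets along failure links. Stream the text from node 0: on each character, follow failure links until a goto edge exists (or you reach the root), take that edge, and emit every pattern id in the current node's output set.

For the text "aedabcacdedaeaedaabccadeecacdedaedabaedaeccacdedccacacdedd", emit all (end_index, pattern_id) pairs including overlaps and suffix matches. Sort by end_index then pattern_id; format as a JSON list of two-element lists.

Construct AC machine:
Trie nodes:
  0='ε' goto a→1 c→5
  1='a' goto e→2
  2='ae' goto d→3
  3='aed' goto a→4
  4='aeda' goto ·  ←P0
  5='c' goto a→6
  6='ca' goto c→7
  7='cac' goto d→8
  8='cacd' goto e→9
  9='cacde' goto d→10
  10='cacded' goto ·  ←P1

Failure links (BFS by depth):
  n1('a'): parent n0 fail=0; on 'a' 0 → fail=0;  out ∅∪∅=∅
  n5('c'): parent n0 fail=0; on 'c' 0 → fail=0;  out ∅∪∅=∅
  n2('ae'): parent n1 fail=0; on 'e' 0 → fail=0;  out ∅∪∅=∅
  n6('ca'): parent n5 fail=0; on 'a' 0 → fail=1;  out ∅∪∅=∅
  n3('aed'): parent n2 fail=0; on 'd' 0 → fail=0;  out ∅∪∅=∅
  n7('cac'): parent n6 fail=1; on 'c' 1→0 → fail=5;  out ∅∪∅=∅
  n4('aeda'): parent n3 fail=0; on 'a' 0 → fail=1;  out {0}∪∅={0}
  n8('cacd'): parent n7 fail=5; on 'd' 5→0 → fail=0;  out ∅∪∅=∅
  n9('cacde'): parent n8 fail=0; on 'e' 0 → fail=0;  out ∅∪∅=∅
  n10('cacded'): parent n9 fail=0; on 'd' 0 → fail=0;  out {1}∪∅={1}

Run:
pos 0 'a': at 1
pos 1 'e': at 2
pos 2 'd': at 3
pos 3 'a': at 4  ** P0@[0:3]
pos 4 'b': at 0 ·f
pos 5 'c': at 5
pos 6 'a': at 6
pos 7 'c': at 7
pos 8 'd': at 8
pos 9 'e': at 9
pos 10 'd': at 10  ** P1@[5:10]
pos 11 'a': at 1 ·f
pos 12 'e': at 2
pos 13 'a': at 1 ·f
pos 14 'e': at 2
pos 15 'd': at 3
pos 16 'a': at 4  ** P0@[13:16]
pos 17 'a': at 1 ·f
pos 18 'b': at 0 ·f
pos 19 'c': at 5
pos 20 'c': at 5 ·f
pos 21 'a': at 6
pos 22 'd': at 0 ·f
pos 23 'e': at 0
pos 24 'e': at 0
pos 25 'c': at 5
pos 26 'a': at 6
pos 27 'c': at 7
pos 28 'd': at 8
pos 29 'e': at 9
pos 30 'd': at 10  ** P1@[25:30]
pos 31 'a': at 1 ·f
pos 32 'e': at 2
pos 33 'd': at 3
pos 34 'a': at 4  ** P0@[31:34]
pos 35 'b': at 0 ·f
pos 36 'a': at 1
pos 37 'e': at 2
pos 38 'd': at 3
pos 39 'a': at 4  ** P0@[36:39]
pos 40 'e': at 2 ·f
pos 41 'c': at 5 ·f
pos 42 'c': at 5 ·f
pos 43 'a': at 6
pos 44 'c': at 7
pos 45 'd': at 8
pos 46 'e': at 9
pos 47 'd': at 10  ** P1@[42:47]
pos 48 'c': at 5 ·f
pos 49 'c': at 5 ·f
pos 50 'a': at 6
pos 51 'c': at 7
pos 52 'a': at 6 ·f
pos 53 'c': at 7
pos 54 'd': at 8
pos 55 'e': at 9
pos 56 'd': at 10  ** P1@[51:56]
pos 57 'd': at 0 ·f

Result: [[3,0],[10,1],[16,0],[30,1],[34,0],[39,0],[47,1],[56,1]]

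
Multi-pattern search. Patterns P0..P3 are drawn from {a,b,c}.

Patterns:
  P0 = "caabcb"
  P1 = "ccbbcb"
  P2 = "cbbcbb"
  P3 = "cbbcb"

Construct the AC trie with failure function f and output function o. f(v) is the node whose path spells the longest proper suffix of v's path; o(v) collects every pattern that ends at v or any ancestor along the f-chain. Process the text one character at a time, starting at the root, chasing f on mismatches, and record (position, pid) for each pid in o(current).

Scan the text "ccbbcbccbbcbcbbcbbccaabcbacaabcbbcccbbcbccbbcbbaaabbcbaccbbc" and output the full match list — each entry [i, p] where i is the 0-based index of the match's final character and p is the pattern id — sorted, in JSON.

Build automaton:
Trie (insert patterns):
  n0 'ε': c→1
  n1 'c': a→2 b→12 c→7
  n2 'ca': a→3
  n3 'caa': b→4
  n4 'caab': c→5
  n5 'caabc': b→6
  n6 'caabcb': ·  [P0 ends]
  n7 'cc': b→8
  n8 'ccb': b→9
  n9 'ccbb': c→10
  n10 'ccbbc': b→11
  n11 'ccbbcb': ·  [P1 ends]
  n12 'cb': b→13
  n13 'cbb': c→14
  n14 'cbbc': b→15
  n15 'cbbcb': b→16  [P3 ends]
  n16 'cbbcbb': ·  [P2 ends]

BFS fail/out derivation:
  fail(1) 'c': from fail(0)=0 chase 'c': 0 ⇒ 0;  out=∅∪out(0)=∅
  fail(2) 'ca': from fail(1)=0 chase 'a': 0 ⇒ 0;  out=∅∪out(0)=∅
  fail(7) 'cc': from fail(1)=0 chase 'c': 0 ⇒ 1;  out=∅∪out(1)=∅
  fail(12) 'cb': from fail(1)=0 chase 'b': 0 ⇒ 0;  out=∅∪out(0)=∅
  fail(3) 'caa': from fail(2)=0 chase 'a': 0 ⇒ 0;  out=∅∪out(0)=∅
  fail(8) 'ccb': from fail(7)=1 chase 'b': 1 ⇒ 12;  out=∅∪out(12)=∅
  fail(13) 'cbb': from fail(12)=0 chase 'b': 0 ⇒ 0;  out=∅∪out(0)=∅
  fail(4) 'caab': from fail(3)=0 chase 'b': 0 ⇒ 0;  out=∅∪out(0)=∅
  fail(9) 'ccbb': from fail(8)=12 chase 'b': 12 ⇒ 13;  out=∅∪out(13)=∅
  fail(14) 'cbbc': from fail(13)=0 chase 'c': 0 ⇒ 1;  out=∅∪out(1)=∅
  fail(5) 'caabc': from fail(4)=0 chase 'c': 0 ⇒ 1;  out=∅∪out(1)=∅
  fail(10) 'ccbbc': from fail(9)=13 chase 'c': 13 ⇒ 14;  out=∅∪out(14)=∅
  fail(15) 'cbbcb': from fail(14)=1 chase 'b': 1 ⇒ 12;  out={3}∪out(12)={3}
  fail(6) 'caabcb': from fail(5)=1 chase 'b': 1 ⇒ 12;  out={0}∪out(12)={0}
  fail(11) 'ccbbcb': from fail(10)=14 chase 'b': 14 ⇒ 15;  out={1}∪out(15)={1,3}
  fail(16) 'cbbcbb': from fail(15)=12 chase 'b': 12 ⇒ 13;  out={2}∪out(13)={2}

Scan:
pos 0 'c': at 1
pos 1 'c': at 7
pos 2 'b': at 8
pos 3 'b': at 9
pos 4 'c': at 10
pos 5 'b': at 11  → match P1@[0:5],P3@[1:5]
pos 6 'c': at 1 ·f
pos 7 'c': at 7
pos 8 'b': at 8
pos 9 'b': at 9
pos 10 'c': at 10
pos 11 'b': at 11  → match P1@[6:11],P3@[7:11]
pos 12 'c': at 1 ·f
pos 13 'b': at 12
pos 14 'b': at 13
pos 15 'c': at 14
pos 16 'b': at 15  → match P3@[12:16]
pos 17 'b': at 16  → match P2@[12:17]
pos 18 'c': at 14 ·f
pos 19 'c': at 7 ·f
pos 20 'a': at 2 ·f
pos 21 'a': at 3
pos 22 'b': at 4
pos 23 'c': at 5
pos 24 'b': at 6  → match P0@[19:24]
pos 25 'a': at 0 ·f
pos 26 'c': at 1
pos 27 'a': at 2
pos 28 'a': at 3
pos 29 'b': at 4
pos 30 'c': at 5
pos 31 'b': at 6  → match P0@[26:31]
pos 32 'b': at 13 ·f
pos 33 'c': at 14
pos 34 'c': at 7 ·f
pos 35 'c': at 7 ·f
pos 36 'b': at 8
pos 37 'b': at 9
pos 38 'c': at 10
pos 39 'b': at 11  → match P1@[34:39],P3@[35:39]
pos 40 'c': at 1 ·f
pos 41 'c': at 7
pos 42 'b': at 8
pos 43 'b': at 9
pos 44 'c': at 10
pos 45 'b': at 11  → match P1@[40:45],P3@[41:45]
pos 46 'b': at 16 ·f  → match P2@[41:46]
pos 47 'a': at 0 ·f
pos 48 'a': at 0
pos 49 'a': at 0
pos 50 'b': at 0
pos 51 'b': at 0
pos 52 'c': at 1
pos 53 'b': at 12
pos 54 'a': at 0 ·f
pos 55 'c': at 1
pos 56 'c': at 7
pos 57 'b': at 8
pos 58 'b': at 9
pos 59 'c': at 10

All matches (sorted): [[5,1],[5,3],[11,1],[11,3],[16,3],[17,2],[24,0],[31,0],[39,1],[39,3],[45,1],[45,3],[46,2]]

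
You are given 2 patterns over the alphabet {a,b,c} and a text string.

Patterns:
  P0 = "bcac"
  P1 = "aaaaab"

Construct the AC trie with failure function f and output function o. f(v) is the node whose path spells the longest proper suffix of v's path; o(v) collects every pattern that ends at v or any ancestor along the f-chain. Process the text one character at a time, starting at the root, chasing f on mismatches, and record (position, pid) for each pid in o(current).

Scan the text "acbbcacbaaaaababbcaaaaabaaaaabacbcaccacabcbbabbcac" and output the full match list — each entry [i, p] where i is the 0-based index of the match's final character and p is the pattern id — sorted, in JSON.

Build:
Trie nodes:
  0='ε' goto a→5 b→1
  1='b' goto c→2
  2='bc' goto a→3
  3='bca' goto c→4
  4='bcac' goto ·  [P0 ends]
  5='a' goto a→6
  6='aa' goto a→7
  7='aaa' goto a→8
  8='aaaa' goto a→9
  9='aaaaa' goto b→10
  10='aaaaab' goto ·  [P1 ends]

Failure links (BFS by depth):
  n1('b'): parent n0 fail=0; on 'b' 0 → fail=0;  out ∅∪∅=∅
  n5('a'): parent n0 fail=0; on 'a' 0 → fail=0;  out ∅∪∅=∅
  n2('bc'): parent n1 fail=0; on 'c' 0 → fail=0;  out ∅∪∅=∅
  n6('aa'): parent n5 fail=0; on 'a' 0 → fail=5;  out ∅∪∅=∅
  n3('bca'): parent n2 fail=0; on 'a' 0 → fail=5;  out ∅∪∅=∅
  n7('aaa'): parent n6 fail=5; on 'a' 5 → fail=6;  out ∅∪∅=∅
  n4('bcac'): parent n3 fail=5; on 'c' 5→0 → fail=0;  out {0}∪∅={0}
  n8('aaaa'): parent n7 fail=6; on 'a' 6 → fail=7;  out ∅∪∅=∅
  n9('aaaaa'): parent n8 fail=7; on 'a' 7 → fail=8;  out ∅∪∅=∅
  n10('aaaaab'): parent n9 fail=8; on 'b' 8→7→6→5→0 → fail=1;  out {1}∪∅={1}

Scan:
pos 0 'a': at 5
pos 1 'c': at 0 (via fail)
pos 2 'b': at 1
pos 3 'b': at 1 (via fail)
pos 4 'c': at 2
pos 5 'a': at 3
pos 6 'c': at 4  emit P0@[3:6]
pos 7 'b': at 1 (via fail)
pos 8 'a': at 5 (via fail)
pos 9 'a': at 6
pos 10 'a': at 7
pos 11 'a': at 8
pos 12 'a': at 9
pos 13 'b': at 10  emit P1@[8:13]
pos 14 'a': at 5 (via fail)
pos 15 'b': at 1 (via fail)
pos 16 'b': at 1 (via fail)
pos 17 'c': at 2
pos 18 'a': at 3
pos 19 'a': at 6 (via fail)
pos 20 'a': at 7
pos 21 'a': at 8
pos 22 'a': at 9
pos 23 'b': at 10  emit P1@[18:23]
pos 24 'a': at 5 (via fail)
pos 25 'a': at 6
pos 26 'a': at 7
pos 27 'a': at 8
pos 28 'a': at 9
pos 29 'b': at 10  emit P1@[24:29]
pos 30 'a': at 5 (via fail)
pos 31 'c': at 0 (via fail)
pos 32 'b': at 1
pos 33 'c': at 2
pos 34 'a': at 3
pos 35 'c': at 4  emit P0@[32:35]
pos 36 'c': at 0 (via fail)
pos 37 'a': at 5
pos 38 'c': at 0 (via fail)
pos 39 'a': at 5
pos 40 'b': at 1 (via fail)
pos 41 'c': at 2
pos 42 'b': at 1 (via fail)
pos 43 'b': at 1 (via fail)
pos 44 'a': at 5 (via fail)
pos 45 'b': at 1 (via fail)
pos 46 'b': at 1 (via fail)
pos 47 'c': at 2
pos 48 'a': at 3
pos 49 'c': at 4  emit P0@[46:49]

Matches: [[6,0],[13,1],[23,1],[29,1],[35,0],[49,0]]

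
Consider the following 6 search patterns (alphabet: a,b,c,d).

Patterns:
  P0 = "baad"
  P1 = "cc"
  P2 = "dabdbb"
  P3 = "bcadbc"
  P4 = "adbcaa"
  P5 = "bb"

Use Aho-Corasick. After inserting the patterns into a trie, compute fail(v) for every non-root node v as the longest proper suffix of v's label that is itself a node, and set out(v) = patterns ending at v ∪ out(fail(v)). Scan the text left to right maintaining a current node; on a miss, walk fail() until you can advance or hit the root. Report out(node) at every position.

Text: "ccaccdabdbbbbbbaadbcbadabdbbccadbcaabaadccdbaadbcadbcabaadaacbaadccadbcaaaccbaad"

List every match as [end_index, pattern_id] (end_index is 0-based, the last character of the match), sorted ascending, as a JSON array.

Construct AC machine:
Trie nodes:
  0='ε' goto a→18 b→1 c→5 d→7
  1='b' goto a→2 b→24 c→13
  2='ba' goto a→3
  3='baa' goto d→4
  4='baad' goto ·  [P0 ends]
  5='c' goto c→6
  6='cc' goto ·  [P1 ends]
  7='d' goto a→8
  8='da' goto b→9
  9='dab' goto d→10
  10='dabd' goto b→11
  11='dabdb' goto b→12
  12='dabdbb' goto ·  [P2 ends]
  13='bc' goto a→14
  14='bca' goto d→15
  15='bcad' goto b→16
  16='bcadb' goto c→17
  17='bcadbc' goto ·  [P3 ends]
  18='a' goto d→19
  19='ad' goto b→20
  20='adb' goto c→21
  21='adbc' goto a→22
  22='adbca' goto a→23
  23='adbcaa' goto ·  [P4 ends]
  24='bb' goto ·  [P5 ends]

BFS fail/out derivation:
  n1('b'): parent n0 fail=0; on 'b' 0 → fail=0;  out ∅∪∅=∅
  n5('c'): parent n0 fail=0; on 'c' 0 → fail=0;  out ∅∪∅=∅
  n7('d'): parent n0 fail=0; on 'd' 0 → fail=0;  out ∅∪∅=∅
  n18('a'): parent n0 fail=0; on 'a' 0 → fail=0;  out ∅∪∅=∅
  n2('ba'): parent n1 fail=0; on 'a' 0 → fail=18;  out ∅∪∅=∅
  n6('cc'): parent n5 fail=0; on 'c' 0 → fail=5;  out {1}∪∅={1}
  n8('da'): parent n7 fail=0; on 'a' 0 → fail=18;  out ∅∪∅=∅
  n13('bc'): parent n1 fail=0; on 'c' 0 → fail=5;  out ∅∪∅=∅
  n19('ad'): parent n18 fail=0; on 'd' 0 → fail=7;  out ∅∪∅=∅
  n24('bb'): parent n1 fail=0; on 'b' 0 → fail=1;  out {5}∪∅={5}
  n3('baa'): parent n2 fail=18; on 'a' 18→0 → fail=18;  out ∅∪∅=∅
  n9('dab'): parent n8 fail=18; on 'b' 18→0 → fail=1;  out ∅∪∅=∅
  n14('bca'): parent n13 fail=5; on 'a' 5→0 → fail=18;  out ∅∪∅=∅
  n20('adb'): parent n19 fail=7; on 'b' 7→0 → fail=1;  out ∅∪∅=∅
  n4('baad'): parent n3 fail=18; on 'd' 18 → fail=19;  out {0}∪∅={0}
  n10('dabd'): parent n9 fail=1; on 'd' 1→0 → fail=7;  out ∅∪∅=∅
  n15('bcad'): parent n14 fail=18; on 'd' 18 → fail=19;  out ∅∪∅=∅
  n21('adbc'): parent n20 fail=1; on 'c' 1 → fail=13;  out ∅∪∅=∅
  n11('dabdb'): parent n10 fail=7; on 'b' 7→0 → fail=1;  out ∅∪∅=∅
  n16('bcadb'): parent n15 fail=19; on 'b' 19 → fail=20;  out ∅∪∅=∅
  n22('adbca'): parent n21 fail=13; on 'a' 13 → fail=14;  out ∅∪∅=∅
  n12('dabdbb'): parent n11 fail=1; on 'b' 1 → fail=24;  out {2}∪{5}={2,5}
  n17('bcadbc'): parent n16 fail=20; on 'c' 20 → fail=21;  out {3}∪∅={3}
  n23('adbcaa'): parent n22 fail=14; on 'a' 14→18→0 → fail=18;  out {4}∪∅={4}

Scan:
i=0 'c': node 0→5
i=1 'c': node 5→6  ** P1@[0:1]
i=2 'a': node 6→18 (via fail)
i=3 'c': node 18→5 (via fail)
i=4 'c': node 5→6  ** P1@[3:4]
i=5 'd': node 6→7 (via fail)
i=6 'a': node 7→8
i=7 'b': node 8→9
i=8 'd': node 9→10
i=9 'b': node 10→11
i=10 'b': node 11→12  ** P2@[5:10],P5@[9:10]
i=11 'b': node 12→24 (via fail)  ** P5@[10:11]
i=12 'b': node 24→24 (via fail)  ** P5@[11:12]
i=13 'b': node 24→24 (via fail)  ** P5@[12:13]
i=14 'b': node 24→24 (via fail)  ** P5@[13:14]
i=15 'a': node 24→2 (via fail)
i=16 'a': node 2→3
i=17 'd': node 3→4  ** P0@[14:17]
i=18 'b': node 4→20 (via fail)
i=19 'c': node 20→21
i=20 'b': node 21→1 (via fail)
i=21 'a': node 1→2
i=22 'd': node 2→19 (via fail)
i=23 'a': node 19→8 (via fail)
i=24 'b': node 8→9
i=25 'd': node 9→10
i=26 'b': node 10→11
i=27 'b': node 11→12  ** P2@[22:27],P5@[26:27]
i=28 'c': node 12→13 (via fail)
i=29 'c': node 13→6 (via fail)  ** P1@[28:29]
i=30 'a': node 6→18 (via fail)
i=31 'd': node 18→19
i=32 'b': node 19→20
i=33 'c': node 20→21
i=34 'a': node 21→22
i=35 'a': node 22→23  ** P4@[30:35]
i=36 'b': node 23→1 (via fail)
i=37 'a': node 1→2
i=38 'a': node 2→3
i=39 'd': node 3→4  ** P0@[36:39]
i=40 'c': node 4→5 (via fail)
i=41 'c': node 5→6  ** P1@[40:41]
i=42 'd': node 6→7 (via fail)
i=43 'b': node 7→1 (via fail)
i=44 'a': node 1→2
i=45 'a': node 2→3
i=46 'd': node 3→4  ** P0@[43:46]
i=47 'b': node 4→20 (via fail)
i=48 'c': node 20→21
i=49 'a': node 21→22
i=50 'd': node 22→15 (via fail)
i=51 'b': node 15→16
i=52 'c': node 16→17  ** P3@[47:52]
i=53 'a': node 17→22 (via fail)
i=54 'b': node 22→1 (via fail)
i=55 'a': node 1→2
i=56 'a': node 2→3
i=57 'd': node 3→4  ** P0@[54:57]
i=58 'a': node 4→8 (via fail)
i=59 'a': node 8→18 (via fail)
i=60 'c': node 18→5 (via fail)
i=61 'b': node 5→1 (via fail)
i=62 'a': node 1→2
i=63 'a': node 2→3
i=64 'd': node 3→4  ** P0@[61:64]
i=65 'c': node 4→5 (via fail)
i=66 'c': node 5→6  ** P1@[65:66]
i=67 'a': node 6→18 (via fail)
i=68 'd': node 18→19
i=69 'b': node 19→20
i=70 'c': node 20→21
i=71 'a': node 21→22
i=72 'a': node 22→23  ** P4@[67:72]
i=73 'a': node 23→18 (via fail)
i=74 'c': node 18→5 (via fail)
i=75 'c': node 5→6  ** P1@[74:75]
i=76 'b': node 6→1 (via fail)
i=77 'a': node 1→2
i=78 'a': node 2→3
i=79 'd': node 3→4  ** P0@[76:79]

Matches: [[1,1],[4,1],[10,2],[10,5],[11,5],[12,5],[13,5],[14,5],[17,0],[27,2],[27,5],[29,1],[35,4],[39,0],[41,1],[46,0],[52,3],[57,0],[64,0],[66,1],[72,4],[75,1],[79,0]]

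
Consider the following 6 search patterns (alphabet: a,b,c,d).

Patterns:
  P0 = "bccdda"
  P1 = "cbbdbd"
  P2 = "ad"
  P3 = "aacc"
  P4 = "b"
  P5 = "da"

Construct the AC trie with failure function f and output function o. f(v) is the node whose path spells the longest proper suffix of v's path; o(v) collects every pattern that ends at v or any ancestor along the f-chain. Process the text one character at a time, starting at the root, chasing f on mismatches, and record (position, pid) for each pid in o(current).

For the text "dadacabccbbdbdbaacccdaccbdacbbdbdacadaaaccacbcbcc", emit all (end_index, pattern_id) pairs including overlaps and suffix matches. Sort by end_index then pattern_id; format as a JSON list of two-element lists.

Build automaton:
Trie (insert patterns):
  0='ε' goto a→13 b→1 c→7 d→18
  1='b' goto c→2  [P4 ends]
  2='bc' goto c→3
  3='bcc' goto d→4
  4='bccd' goto d→5
  5='bccdd' goto a→6
  6='bccdda' goto ·  [P0 ends]
  7='c' goto b→8
  8='cb' goto b→9
  9='cbb' goto d→10
  10='cbbd' goto b→11
  11='cbbdb' goto d→12
  12='cbbdbd' goto ·  [P1 ends]
  13='a' goto a→15 d→14
  14='ad' goto ·  [P2 ends]
  15='aa' goto c→16
  16='aac' goto c→17
  17='aacc' goto ·  [P3 ends]
  18='d' goto a→19
  19='da' goto ·  [P5 ends]

Failure links (BFS by depth):
  fail(1) 'b': from fail(0)=0 chase 'b': 0 ⇒ 0;  out={4}∪out(0)={4}
  fail(7) 'c': from fail(0)=0 chase 'c': 0 ⇒ 0;  out=∅∪out(0)=∅
  fail(13) 'a': from fail(0)=0 chase 'a': 0 ⇒ 0;  out=∅∪out(0)=∅
  fail(18) 'd': from fail(0)=0 chase 'd': 0 ⇒ 0;  out=∅∪out(0)=∅
  fail(2) 'bc': from fail(1)=0 chase 'c': 0 ⇒ 7;  out=∅∪out(7)=∅
  fail(8) 'cb': from fail(7)=0 chase 'b': 0 ⇒ 1;  out=∅∪out(1)={4}
  fail(14) 'ad': from fail(13)=0 chase 'd': 0 ⇒ 18;  out={2}∪out(18)={2}
  fail(15) 'aa': from fail(13)=0 chase 'a': 0 ⇒ 13;  out=∅∪out(13)=∅
  fail(19) 'da': from fail(18)=0 chase 'a': 0 ⇒ 13;  out={5}∪out(13)={5}
  fail(3) 'bcc': from fail(2)=7 chase 'c': 7→0 ⇒ 7;  out=∅∪out(7)=∅
  fail(9) 'cbb': from fail(8)=1 chase 'b': 1→0 ⇒ 1;  out=∅∪out(1)={4}
  fail(16) 'aac': from fail(15)=13 chase 'c': 13→0 ⇒ 7;  out=∅∪out(7)=∅
  fail(4) 'bccd': from fail(3)=7 chase 'd': 7→0 ⇒ 18;  out=∅∪out(18)=∅
  fail(10) 'cbbd': from fail(9)=1 chase 'd': 1→0 ⇒ 18;  out=∅∪out(18)=∅
  fail(17) 'aacc': from fail(16)=7 chase 'c': 7→0 ⇒ 7;  out={3}∪out(7)={3}
  fail(5) 'bccdd': from fail(4)=18 chase 'd': 18→0 ⇒ 18;  out=∅∪out(18)=∅
  fail(11) 'cbbdb': from fail(10)=18 chase 'b': 18→0 ⇒ 1;  out=∅∪out(1)={4}
  fail(6) 'bccdda': from fail(5)=18 chase 'a': 18 ⇒ 19;  out={0}∪out(19)={0,5}
  fail(12) 'cbbdbd': from fail(11)=1 chase 'd': 1→0 ⇒ 18;  out={1}∪out(18)={1}

Scan:
pos 0 'd': at 18
pos 1 'a': at 19  → match P5@[0:1]
pos 2 'd': at 14 (fail-walked)  → match P2@[1:2]
pos 3 'a': at 19 (fail-walked)  → match P5@[2:3]
pos 4 'c': at 7 (fail-walked)
pos 5 'a': at 13 (fail-walked)
pos 6 'b': at 1 (fail-walked)  → match P4@[6:6]
pos 7 'c': at 2
pos 8 'c': at 3
pos 9 'b': at 8 (fail-walked)  → match P4@[9:9]
pos 10 'b': at 9  → match P4@[10:10]
pos 11 'd': at 10
pos 12 'b': at 11  → match P4@[12:12]
pos 13 'd': at 12  → match P1@[8:13]
pos 14 'b': at 1 (fail-walked)  → match P4@[14:14]
pos 15 'a': at 13 (fail-walked)
pos 16 'a': at 15
pos 17 'c': at 16
pos 18 'c': at 17  → match P3@[15:18]
pos 19 'c': at 7 (fail-walked)
pos 20 'd': at 18 (fail-walked)
pos 21 'a': at 19  → match P5@[20:21]
pos 22 'c': at 7 (fail-walked)
pos 23 'c': at 7 (fail-walked)
pos 24 'b': at 8  → match P4@[24:24]
pos 25 'd': at 18 (fail-walked)
pos 26 'a': at 19  → match P5@[25:26]
pos 27 'c': at 7 (fail-walked)
pos 28 'b': at 8  → match P4@[28:28]
pos 29 'b': at 9  → match P4@[29:29]
pos 30 'd': at 10
pos 31 'b': at 11  → match P4@[31:31]
pos 32 'd': at 12  → match P1@[27:32]
pos 33 'a': at 19 (fail-walked)  → match P5@[32:33]
pos 34 'c': at 7 (fail-walked)
pos 35 'a': at 13 (fail-walked)
pos 36 'd': at 14  → match P2@[35:36]
pos 37 'a': at 19 (fail-walked)  → match P5@[36:37]
pos 38 'a': at 15 (fail-walked)
pos 39 'a': at 15 (fail-walked)
pos 40 'c': at 16
pos 41 'c': at 17  → match P3@[38:41]
pos 42 'a': at 13 (fail-walked)
pos 43 'c': at 7 (fail-walked)
pos 44 'b': at 8  → match P4@[44:44]
pos 45 'c': at 2 (fail-walked)
pos 46 'b': at 8 (fail-walked)  → match P4@[46:46]
pos 47 'c': at 2 (fail-walked)
pos 48 'c': at 3

Result: [[1,5],[2,2],[3,5],[6,4],[9,4],[10,4],[12,4],[13,1],[14,4],[18,3],[21,5],[24,4],[26,5],[28,4],[29,4],[31,4],[32,1],[33,5],[36,2],[37,5],[41,3],[44,4],[46,4]]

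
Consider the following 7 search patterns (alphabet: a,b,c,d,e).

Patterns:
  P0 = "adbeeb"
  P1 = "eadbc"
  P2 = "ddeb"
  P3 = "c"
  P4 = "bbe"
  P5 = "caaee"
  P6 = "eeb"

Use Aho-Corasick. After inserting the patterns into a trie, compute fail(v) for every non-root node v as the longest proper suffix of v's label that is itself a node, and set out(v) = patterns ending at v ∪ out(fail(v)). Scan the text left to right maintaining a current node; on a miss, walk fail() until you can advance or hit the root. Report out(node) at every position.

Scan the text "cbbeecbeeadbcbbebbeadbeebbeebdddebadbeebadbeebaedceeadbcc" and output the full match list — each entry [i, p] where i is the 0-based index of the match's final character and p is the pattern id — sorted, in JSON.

Build:
Trie (insert patterns):
  0='ε' goto a→1 b→17 c→16 d→12 e→7
  1='a' goto d→2
  2='ad' goto b→3
  3='adb' goto e→4
  4='adbe' goto e→5
  5='adbee' goto b→6
  6='adbeeb' goto ·  [P0 ends]
  7='e' goto a→8 e→24
  8='ea' goto d→9
  9='ead' goto b→10
  10='eadb' goto c→11
  11='eadbc' goto ·  [P1 ends]
  12='d' goto d→13
  13='dd' goto e→14
  14='dde' goto b→15
  15='ddeb' goto ·  [P2 ends]
  16='c' goto a→20  [P3 ends]
  17='b' goto b→18
  18='bb' goto e→19
  19='bbe' goto ·  [P4 ends]
  20='ca' goto a→21
  21='caa' goto e→22
  22='caae' goto e→23
  23='caaee' goto ·  [P5 ends]
  24='ee' goto b→25
  25='eeb' goto ·  [P6 ends]

BFS fail/out derivation:
  fail(1) 'a': from fail(0)=0 chase 'a': 0 ⇒ 0;  out=∅∪out(0)=∅
  fail(7) 'e': from fail(0)=0 chase 'e': 0 ⇒ 0;  out=∅∪out(0)=∅
  fail(12) 'd': from fail(0)=0 chase 'd': 0 ⇒ 0;  out=∅∪out(0)=∅
  fail(16) 'c': from fail(0)=0 chase 'c': 0 ⇒ 0;  out={3}∪out(0)={3}
  fail(17) 'b': from fail(0)=0 chase 'b': 0 ⇒ 0;  out=∅∪out(0)=∅
  fail(2) 'ad': from fail(1)=0 chase 'd': 0 ⇒ 12;  out=∅∪out(12)=∅
  fail(8) 'ea': from fail(7)=0 chase 'a': 0 ⇒ 1;  out=∅∪out(1)=∅
  fail(13) 'dd': from fail(12)=0 chase 'd': 0 ⇒ 12;  out=∅∪out(12)=∅
  fail(18) 'bb': from fail(17)=0 chase 'b': 0 ⇒ 17;  out=∅∪out(17)=∅
  fail(20) 'ca': from fail(16)=0 chase 'a': 0 ⇒ 1;  out=∅∪out(1)=∅
  fail(24) 'ee': from fail(7)=0 chase 'e': 0 ⇒ 7;  out=∅∪out(7)=∅
  fail(3) 'adb': from fail(2)=12 chase 'b': 12→0 ⇒ 17;  out=∅∪out(17)=∅
  fail(9) 'ead': from fail(8)=1 chase 'd': 1 ⇒ 2;  out=∅∪out(2)=∅
  fail(14) 'dde': from fail(13)=12 chase 'e': 12→0 ⇒ 7;  out=∅∪out(7)=∅
  fail(19) 'bbe': from fail(18)=17 chase 'e': 17→0 ⇒ 7;  out={4}∪out(7)={4}
  fail(21) 'caa': from fail(20)=1 chase 'a': 1→0 ⇒ 1;  out=∅∪out(1)=∅
  fail(25) 'eeb': from fail(24)=7 chase 'b': 7→0 ⇒ 17;  out={6}∪out(17)={6}
  fail(4) 'adbe': from fail(3)=17 chase 'e': 17→0 ⇒ 7;  out=∅∪out(7)=∅
  fail(10) 'eadb': from fail(9)=2 chase 'b': 2 ⇒ 3;  out=∅∪out(3)=∅
  fail(15) 'ddeb': from fail(14)=7 chase 'b': 7→0 ⇒ 17;  out={2}∪out(17)={2}
  fail(22) 'caae': from fail(21)=1 chase 'e': 1→0 ⇒ 7;  out=∅∪out(7)=∅
  fail(5) 'adbee': from fail(4)=7 chase 'e': 7 ⇒ 24;  out=∅∪out(24)=∅
  fail(11) 'eadbc': from fail(10)=3 chase 'c': 3→17→0 ⇒ 16;  out={1}∪out(16)={1,3}
  fail(23) 'caaee': from fail(22)=7 chase 'e': 7 ⇒ 24;  out={5}∪out(24)={5}
  fail(6) 'adbeeb': from fail(5)=24 chase 'b': 24 ⇒ 25;  out={0}∪out(25)={0,6}

Run:
[0] read 'c'  n0⇒n16  ** P3@[0:0]
[1] read 'b'  n16⇒n17 (fail-walked)
[2] read 'b'  n17⇒n18
[3] read 'e'  n18⇒n19  ** P4@[1:3]
[4] read 'e'  n19⇒n24 (fail-walked)
[5] read 'c'  n24⇒n16 (fail-walked)  ** P3@[5:5]
[6] read 'b'  n16⇒n17 (fail-walked)
[7] read 'e'  n17⇒n7 (fail-walked)
[8] read 'e'  n7⇒n24
[9] read 'a'  n24⇒n8 (fail-walked)
[10] read 'd'  n8⇒n9
[11] read 'b'  n9⇒n10
[12] read 'c'  n10⇒n11  ** P1@[8:12],P3@[12:12]
[13] read 'b'  n11⇒n17 (fail-walked)
[14] read 'b'  n17⇒n18
[15] read 'e'  n18⇒n19  ** P4@[13:15]
[16] read 'b'  n19⇒n17 (fail-walked)
[17] read 'b'  n17⇒n18
[18] read 'e'  n18⇒n19  ** P4@[16:18]
[19] read 'a'  n19⇒n8 (fail-walked)
[20] read 'd'  n8⇒n9
[21] read 'b'  n9⇒n10
[22] read 'e'  n10⇒n4 (fail-walked)
[23] read 'e'  n4⇒n5
[24] read 'b'  n5⇒n6  ** P0@[19:24],P6@[22:24]
[25] read 'b'  n6⇒n18 (fail-walked)
[26] read 'e'  n18⇒n19  ** P4@[24:26]
[27] read 'e'  n19⇒n24 (fail-walked)
[28] read 'b'  n24⇒n25  ** P6@[26:28]
[29] read 'd'  n25⇒n12 (fail-walked)
[30] read 'd'  n12⇒n13
[31] read 'd'  n13⇒n13 (fail-walked)
[32] read 'e'  n13⇒n14
[33] read 'b'  n14⇒n15  ** P2@[30:33]
[34] read 'a'  n15⇒n1 (fail-walked)
[35] read 'd'  n1⇒n2
[36] read 'b'  n2⇒n3
[37] read 'e'  n3⇒n4
[38] read 'e'  n4⇒n5
[39] read 'b'  n5⇒n6  ** P0@[34:39],P6@[37:39]
[40] read 'a'  n6⇒n1 (fail-walked)
[41] read 'd'  n1⇒n2
[42] read 'b'  n2⇒n3
[43] read 'e'  n3⇒n4
[44] read 'e'  n4⇒n5
[45] read 'b'  n5⇒n6  ** P0@[40:45],P6@[43:45]
[46] read 'a'  n6⇒n1 (fail-walked)
[47] read 'e'  n1⇒n7 (fail-walked)
[48] read 'd'  n7⇒n12 (fail-walked)
[49] read 'c'  n12⇒n16 (fail-walked)  ** P3@[49:49]
[50] read 'e'  n16⇒n7 (fail-walked)
[51] read 'e'  n7⇒n24
[52] read 'a'  n24⇒n8 (fail-walked)
[53] read 'd'  n8⇒n9
[54] read 'b'  n9⇒n10
[55] read 'c'  n10⇒n11  ** P1@[51:55],P3@[55:55]
[56] read 'c'  n11⇒n16 (fail-walked)  ** P3@[56:56]

Result: [[0,3],[3,4],[5,3],[12,1],[12,3],[15,4],[18,4],[24,0],[24,6],[26,4],[28,6],[33,2],[39,0],[39,6],[45,0],[45,6],[49,3],[55,1],[55,3],[56,3]]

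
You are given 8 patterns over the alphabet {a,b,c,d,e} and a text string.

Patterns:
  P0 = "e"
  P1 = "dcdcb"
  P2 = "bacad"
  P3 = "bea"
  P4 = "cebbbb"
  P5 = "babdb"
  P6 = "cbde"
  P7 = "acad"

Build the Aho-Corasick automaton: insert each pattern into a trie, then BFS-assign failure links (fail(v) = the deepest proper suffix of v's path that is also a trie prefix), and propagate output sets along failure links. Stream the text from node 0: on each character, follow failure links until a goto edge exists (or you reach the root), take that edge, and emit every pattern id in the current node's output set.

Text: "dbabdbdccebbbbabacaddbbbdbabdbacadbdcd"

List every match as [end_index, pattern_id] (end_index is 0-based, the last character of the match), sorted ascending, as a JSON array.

Build:
Trie (insert patterns):
  n0 'ε': a→26 b→7 c→14 d→2 e→1
  n1 'e': ·  [P0 ends]
  n2 'd': c→3
  n3 'dc': d→4
  n4 'dcd': c→5
  n5 'dcdc': b→6
  n6 'dcdcb': ·  [P1 ends]
  n7 'b': a→8 e→12
  n8 'ba': b→20 c→9
  n9 'bac': a→10
  n10 'baca': d→11
  n11 'bacad': ·  [P2 ends]
  n12 'be': a→13
  n13 'bea': ·  [P3 ends]
  n14 'c': b→23 e→15
  n15 'ce': b→16
  n16 'ceb': b→17
  n17 'cebb': b→18
  n18 'cebbb': b→19
  n19 'cebbbb': ·  [P4 ends]
  n20 'bab': d→21
  n21 'babd': b→22
  n22 'babdb': ·  [P5 ends]
  n23 'cb': d→24
  n24 'cbd': e→25
  n25 'cbde': ·  [P6 ends]
  n26 'a': c→27
  n27 'ac': a→28
  n28 'aca': d→29
  n29 'acad': ·  [P7 ends]

BFS fail/out derivation:
  fail(1) 'e': from fail(0)=0 chase 'e': 0 ⇒ 0;  out={0}∪out(0)={0}
  fail(2) 'd': from fail(0)=0 chase 'd': 0 ⇒ 0;  out=∅∪out(0)=∅
  fail(7) 'b': from fail(0)=0 chase 'b': 0 ⇒ 0;  out=∅∪out(0)=∅
  fail(14) 'c': from fail(0)=0 chase 'c': 0 ⇒ 0;  out=∅∪out(0)=∅
  fail(26) 'a': from fail(0)=0 chase 'a': 0 ⇒ 0;  out=∅∪out(0)=∅
  fail(3) 'dc': from fail(2)=0 chase 'c': 0 ⇒ 14;  out=∅∪out(14)=∅
  fail(8) 'ba': from fail(7)=0 chase 'a': 0 ⇒ 26;  out=∅∪out(26)=∅
  fail(12) 'be': from fail(7)=0 chase 'e': 0 ⇒ 1;  out=∅∪out(1)={0}
  fail(15) 'ce': from fail(14)=0 chase 'e': 0 ⇒ 1;  out=∅∪out(1)={0}
  fail(23) 'cb': from fail(14)=0 chase 'b': 0 ⇒ 7;  out=∅∪out(7)=∅
  fail(27) 'ac': from fail(26)=0 chase 'c': 0 ⇒ 14;  out=∅∪out(14)=∅
  fail(4) 'dcd': from fail(3)=14 chase 'd': 14→0 ⇒ 2;  out=∅∪out(2)=∅
  fail(9) 'bac': from fail(8)=26 chase 'c': 26 ⇒ 27;  out=∅∪out(27)=∅
  fail(13) 'bea': from fail(12)=1 chase 'a': 1→0 ⇒ 26;  out={3}∪out(26)={3}
  fail(16) 'ceb': from fail(15)=1 chase 'b': 1→0 ⇒ 7;  out=∅∪out(7)=∅
  fail(20) 'bab': from fail(8)=26 chase 'b': 26→0 ⇒ 7;  out=∅∪out(7)=∅
  fail(24) 'cbd': from fail(23)=7 chase 'd': 7→0 ⇒ 2;  out=∅∪out(2)=∅
  fail(28) 'aca': from fail(27)=14 chase 'a': 14→0 ⇒ 26;  out=∅∪out(26)=∅
  fail(5) 'dcdc': from fail(4)=2 chase 'c': 2 ⇒ 3;  out=∅∪out(3)=∅
  fail(10) 'baca': from fail(9)=27 chase 'a': 27 ⇒ 28;  out=∅∪out(28)=∅
  fail(17) 'cebb': from fail(16)=7 chase 'b': 7→0 ⇒ 7;  out=∅∪out(7)=∅
  fail(21) 'babd': from fail(20)=7 chase 'd': 7→0 ⇒ 2;  out=∅∪out(2)=∅
  fail(25) 'cbde': from fail(24)=2 chase 'e': 2→0 ⇒ 1;  out={6}∪out(1)={0,6}
  fail(29) 'acad': from fail(28)=26 chase 'd': 26→0 ⇒ 2;  out={7}∪out(2)={7}
  fail(6) 'dcdcb': from fail(5)=3 chase 'b': 3→14 ⇒ 23;  out={1}∪out(23)={1}
  fail(11) 'bacad': from fail(10)=28 chase 'd': 28 ⇒ 29;  out={2}∪out(29)={2,7}
  fail(18) 'cebbb': from fail(17)=7 chase 'b': 7→0 ⇒ 7;  out=∅∪out(7)=∅
  fail(22) 'babdb': from fail(21)=2 chase 'b': 2→0 ⇒ 7;  out={5}∪out(7)={5}
  fail(19) 'cebbbb': from fail(18)=7 chase 'b': 7→0 ⇒ 7;  out={4}∪out(7)={4}

Scan:
[0] read 'd'  n0⇒n2
[1] read 'b'  n2⇒n7 ·f
[2] read 'a'  n7⇒n8
[3] read 'b'  n8⇒n20
[4] read 'd'  n20⇒n21
[5] read 'b'  n21⇒n22  emit P5@[1:5]
[6] read 'd'  n22⇒n2 ·f
[7] read 'c'  n2⇒n3
[8] read 'c'  n3⇒n14 ·f
[9] read 'e'  n14⇒n15  emit P0@[9:9]
[10] read 'b'  n15⇒n16
[11] read 'b'  n16⇒n17
[12] read 'b'  n17⇒n18
[13] read 'b'  n18⇒n19  emit P4@[8:13]
[14] read 'a'  n19⇒n8 ·f
[15] read 'b'  n8⇒n20
[16] read 'a'  n20⇒n8 ·f
[17] read 'c'  n8⇒n9
[18] read 'a'  n9⇒n10
[19] read 'd'  n10⇒n11  emit P2@[15:19],P7@[16:19]
[20] read 'd'  n11⇒n2 ·f
[21] read 'b'  n2⇒n7 ·f
[22] read 'b'  n7⇒n7 ·f
[23] read 'b'  n7⇒n7 ·f
[24] read 'd'  n7⇒n2 ·f
[25] read 'b'  n2⇒n7 ·f
[26] read 'a'  n7⇒n8
[27] read 'b'  n8⇒n20
[28] read 'd'  n20⇒n21
[29] read 'b'  n21⇒n22  emit P5@[25:29]
[30] read 'a'  n22⇒n8 ·f
[31] read 'c'  n8⇒n9
[32] read 'a'  n9⇒n10
[33] read 'd'  n10⇒n11  emit P2@[29:33],P7@[30:33]
[34] read 'b'  n11⇒n7 ·f
[35] read 'd'  n7⇒n2 ·f
[36] read 'c'  n2⇒n3
[37] read 'd'  n3⇒n4

Matches: [[5,5],[9,0],[13,4],[19,2],[19,7],[29,5],[33,2],[33,7]]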